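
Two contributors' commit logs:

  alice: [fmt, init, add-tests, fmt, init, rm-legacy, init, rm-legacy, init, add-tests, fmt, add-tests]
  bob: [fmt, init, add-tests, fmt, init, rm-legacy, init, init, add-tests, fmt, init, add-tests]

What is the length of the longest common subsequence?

One common subsequence of length 11: fmt (alice #1, bob #1) → init (alice #2, bob #2) → add-tests (alice #3, bob #3) → fmt (alice #4, bob #4) → init (alice #5, bob #5) → rm-legacy (alice #6, bob #6) → init (alice #7, bob #7) → init (alice #9, bob #8) → add-tests (alice #10, bob #9) → fmt (alice #11, bob #10) → add-tests (alice #12, bob #12). dp[12][12] = 11 confirms this is the maximum.

11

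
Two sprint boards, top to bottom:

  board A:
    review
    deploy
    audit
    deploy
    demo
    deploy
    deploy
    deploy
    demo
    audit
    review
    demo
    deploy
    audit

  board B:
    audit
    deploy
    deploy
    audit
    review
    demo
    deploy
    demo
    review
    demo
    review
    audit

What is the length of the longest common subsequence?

Match deploy (board A #2, board B #3); then audit (board A #3, board B #4); then demo (board A #5, board B #6); then deploy (board A #8, board B #7); then demo (board A #9, board B #8); then review (board A #11, board B #9); then demo (board A #12, board B #10); then audit (board A #14, board B #12) — 8 tasks in the same relative order in both, and the DP table's final entry dp[14][12] is also 8, so no common subsequence is longer.

8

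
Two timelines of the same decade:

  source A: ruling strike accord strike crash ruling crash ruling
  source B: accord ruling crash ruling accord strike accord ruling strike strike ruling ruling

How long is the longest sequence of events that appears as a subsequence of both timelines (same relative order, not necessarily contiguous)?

6

Pick ruling at source A[1]=source B[4], then strike at source A[2]=source B[6], then accord at source A[3]=source B[7], then strike at source A[4]=source B[10], then ruling at source A[6]=source B[11], then ruling at source A[8]=source B[12]; all 6 events appear in both, in order, and the DP table's final entry dp[8][12] is also 6, so no common subsequence is longer.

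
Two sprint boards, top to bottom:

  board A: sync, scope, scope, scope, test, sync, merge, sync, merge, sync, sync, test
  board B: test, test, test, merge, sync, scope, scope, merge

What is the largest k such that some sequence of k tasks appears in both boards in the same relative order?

Taking sync at board A[1]=board B[5], scope at board A[3]=board B[6], scope at board A[4]=board B[7], merge at board A[9]=board B[8] gives a common subsequence of length 4, and the DP table's final entry dp[12][8] is also 4, so no common subsequence is longer.

4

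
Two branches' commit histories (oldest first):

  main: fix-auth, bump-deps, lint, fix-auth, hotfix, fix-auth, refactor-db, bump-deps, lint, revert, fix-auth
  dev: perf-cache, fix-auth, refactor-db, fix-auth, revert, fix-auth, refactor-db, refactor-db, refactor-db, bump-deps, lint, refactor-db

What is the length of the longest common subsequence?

6

Match fix-auth at main[1]=dev[2], fix-auth at main[4]=dev[4], fix-auth at main[6]=dev[6], refactor-db at main[7]=dev[9], bump-deps at main[8]=dev[10], lint at main[9]=dev[11] — 6 commits in the same relative order in both. Since dp[11][12] = 6, nothing longer is possible.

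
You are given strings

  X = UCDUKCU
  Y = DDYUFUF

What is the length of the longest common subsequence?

Match D at X[3]=Y[2] → U at X[4]=Y[4] → U at X[7]=Y[6] — 3 characters in the same relative order in both. Since dp[7][7] = 3, nothing longer is possible.

3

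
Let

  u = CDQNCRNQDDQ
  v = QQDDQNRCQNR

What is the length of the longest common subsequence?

5

Match D at u[2]=v[4] → Q at u[3]=v[5] → N at u[4]=v[6] → C at u[5]=v[8] → R at u[6]=v[11] — 5 characters in the same relative order in both. The LCS DP gives dp[11][11] = 5, so this is optimal.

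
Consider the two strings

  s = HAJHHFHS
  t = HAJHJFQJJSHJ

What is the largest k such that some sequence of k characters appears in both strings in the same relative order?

One common subsequence of length 6: H (s #1, t #1); then A (s #2, t #2); then J (s #3, t #3); then H (s #4, t #4); then F (s #6, t #6); then H (s #7, t #11). Since dp[8][12] = 6, nothing longer is possible.

6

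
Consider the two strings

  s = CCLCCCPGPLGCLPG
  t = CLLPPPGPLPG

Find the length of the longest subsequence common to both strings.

8

One common subsequence of length 8: C [1,1]; then L [3,3]; then P [7,6]; then G [8,7]; then P [9,8]; then L [13,9]; then P [14,10]; then G [15,11]. dp[15][11] = 8 confirms this is the maximum.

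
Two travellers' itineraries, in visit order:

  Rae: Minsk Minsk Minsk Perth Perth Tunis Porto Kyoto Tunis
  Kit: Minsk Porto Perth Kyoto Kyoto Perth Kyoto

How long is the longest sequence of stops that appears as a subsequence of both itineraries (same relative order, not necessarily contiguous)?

One common subsequence of length 4: Minsk at Rae[1]=Kit[1]; then Perth at Rae[4]=Kit[3]; then Perth at Rae[5]=Kit[6]; then Kyoto at Rae[8]=Kit[7]. Since dp[9][7] = 4, nothing longer is possible.

4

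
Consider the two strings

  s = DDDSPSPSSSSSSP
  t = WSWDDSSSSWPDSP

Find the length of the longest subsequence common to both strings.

Pick D [2,4]; then D [3,5]; then S [4,6]; then S [6,7]; then S [8,8]; then S [9,9]; then S [13,13]; then P [14,14]; all 8 characters appear in both, in order. The LCS DP gives dp[14][14] = 8, so this is optimal.

8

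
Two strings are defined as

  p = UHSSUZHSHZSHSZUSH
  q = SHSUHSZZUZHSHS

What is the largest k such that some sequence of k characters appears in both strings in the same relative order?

10

Pick H [2,2] → S [4,3] → U [5,4] → H [7,5] → S [8,6] → Z [10,7] → Z [14,8] → U [15,9] → S [16,12] → H [17,13]; all 10 characters appear in both, in order. dp[17][14] = 10 confirms this is the maximum.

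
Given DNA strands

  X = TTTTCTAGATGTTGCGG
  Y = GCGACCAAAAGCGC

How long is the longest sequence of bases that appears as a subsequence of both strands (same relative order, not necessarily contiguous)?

6

Pick C [5,6]; then A [7,9]; then A [9,10]; then G [11,11]; then G [14,13]; then C [15,14]; all 6 bases appear in both, in order. Since dp[17][14] = 6, nothing longer is possible.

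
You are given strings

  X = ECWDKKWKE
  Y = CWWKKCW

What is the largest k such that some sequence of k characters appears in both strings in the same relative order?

5

Let dp[i][j] be the LCS length of the first i characters of X and the first j characters of Y. dp[i][j] = dp[i-1][j-1]+1 when the i-th and j-th characters match, else max(dp[i-1][j], dp[i][j-1]).
    ·  C  W  W  K  K  C  W
 ·  0  0  0  0  0  0  0  0
 E  0  0  0  0  0  0  0  0
 C  0  1  1  1  1  1  1  1
 W  0  1  2  2  2  2  2  2
 D  0  1  2  2  2  2  2  2
 K  0  1  2  2  3  3  3  3
 K  0  1  2  2  3  4  4  4
 W  0  1  2  3  3  4  4  5
 K  0  1  2  3  4  4  4  5
 E  0  1  2  3  4  4  4  5
dp[9][7] = 5. One LCS (by backtracking along matches): CWKKW.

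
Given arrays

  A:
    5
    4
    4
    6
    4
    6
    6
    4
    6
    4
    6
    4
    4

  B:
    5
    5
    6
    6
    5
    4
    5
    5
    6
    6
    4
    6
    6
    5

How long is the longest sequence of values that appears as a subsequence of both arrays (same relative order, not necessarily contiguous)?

One common subsequence of length 8: 5 at A[1]=B[2], 6 at A[4]=B[4], 4 at A[5]=B[6], 6 at A[6]=B[9], 6 at A[7]=B[10], 4 at A[8]=B[11], 6 at A[9]=B[12], 6 at A[11]=B[13], and the DP table's final entry dp[13][14] is also 8, so no common subsequence is longer.

8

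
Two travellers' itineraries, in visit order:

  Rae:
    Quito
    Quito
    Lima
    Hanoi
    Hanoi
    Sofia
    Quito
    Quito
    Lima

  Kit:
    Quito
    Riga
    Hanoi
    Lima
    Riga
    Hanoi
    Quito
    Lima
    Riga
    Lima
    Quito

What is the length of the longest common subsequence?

5

One common subsequence of length 5: Quito [1,1] → Lima [3,4] → Hanoi [5,6] → Quito [7,7] → Quito [8,11]. Since dp[9][11] = 5, nothing longer is possible.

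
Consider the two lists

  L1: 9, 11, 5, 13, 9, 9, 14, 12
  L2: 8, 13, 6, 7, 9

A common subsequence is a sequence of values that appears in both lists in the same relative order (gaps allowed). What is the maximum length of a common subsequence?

Let dp[i][j] be the LCS length of the first i values of L1 and the first j values of L2. dp[i][j] = dp[i-1][j-1]+1 when the i-th and j-th values match, else max(dp[i-1][j], dp[i][j-1]).
    ·  8 13  6  7  9
 ·  0  0  0  0  0  0
 9  0  0  0  0  0  1
11  0  0  0  0  0  1
 5  0  0  0  0  0  1
13  0  0  1  1  1  1
 9  0  0  1  1  1  2
 9  0  0  1  1  1  2
14  0  0  1  1  1  2
12  0  0  1  1  1  2
dp[8][5] = 2. One LCS (by backtracking along matches): 13, 9.

2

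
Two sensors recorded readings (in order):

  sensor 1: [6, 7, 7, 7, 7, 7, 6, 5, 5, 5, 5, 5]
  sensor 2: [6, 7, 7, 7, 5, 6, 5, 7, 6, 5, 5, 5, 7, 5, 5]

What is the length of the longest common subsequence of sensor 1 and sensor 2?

11

One common subsequence of length 11: 6 [1,1], then 7 [2,2], then 7 [3,3], then 7 [4,4], then 7 [6,8], then 6 [7,9], then 5 [8,10], then 5 [9,11], then 5 [10,12], then 5 [11,14], then 5 [12,15], and the DP table's final entry dp[12][15] is also 11, so no common subsequence is longer.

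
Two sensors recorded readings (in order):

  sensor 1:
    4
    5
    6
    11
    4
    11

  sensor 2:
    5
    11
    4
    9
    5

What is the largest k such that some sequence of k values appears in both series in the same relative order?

3

Taking 5 at sensor 1[2]=sensor 2[1], 11 at sensor 1[4]=sensor 2[2], 4 at sensor 1[5]=sensor 2[3] gives a common subsequence of length 3. The LCS DP gives dp[6][5] = 3, so this is optimal.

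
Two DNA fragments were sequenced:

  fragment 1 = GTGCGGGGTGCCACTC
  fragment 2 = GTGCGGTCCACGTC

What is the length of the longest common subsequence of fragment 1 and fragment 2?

13

Taking G [1,1]; then T [2,2]; then G [3,3]; then C [4,4]; then G [7,5]; then G [8,6]; then T [9,7]; then C [11,8]; then C [12,9]; then A [13,10]; then C [14,11]; then T [15,13]; then C [16,14] gives a common subsequence of length 13. dp[16][14] = 13 confirms this is the maximum.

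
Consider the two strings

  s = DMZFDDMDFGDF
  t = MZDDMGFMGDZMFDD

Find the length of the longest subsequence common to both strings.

9

One common subsequence of length 9: M at s[2]=t[1] → Z at s[3]=t[2] → D at s[5]=t[3] → D at s[6]=t[4] → M at s[7]=t[5] → F at s[9]=t[7] → G at s[10]=t[9] → D at s[11]=t[10] → F at s[12]=t[13]. Since dp[12][15] = 9, nothing longer is possible.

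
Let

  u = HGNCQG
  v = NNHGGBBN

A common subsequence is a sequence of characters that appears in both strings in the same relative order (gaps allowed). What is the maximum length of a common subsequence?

3

Let dp[i][j] be the LCS length of the first i characters of u and the first j characters of v. dp[i][j] = dp[i-1][j-1]+1 when the i-th and j-th characters match, else max(dp[i-1][j], dp[i][j-1]).
    ·  N  N  H  G  G  B  B  N
 ·  0  0  0  0  0  0  0  0  0
 H  0  0  0  1  1  1  1  1  1
 G  0  0  0  1  2  2  2  2  2
 N  0  1  1  1  2  2  2  2  3
 C  0  1  1  1  2  2  2  2  3
 Q  0  1  1  1  2  2  2  2  3
 G  0  1  1  1  2  3  3  3  3
dp[6][8] = 3. One LCS (by backtracking along matches): HGN.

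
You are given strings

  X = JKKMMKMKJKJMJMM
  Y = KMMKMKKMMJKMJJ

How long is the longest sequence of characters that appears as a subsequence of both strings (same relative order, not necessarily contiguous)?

Pick K [3,1], then M [4,2], then M [5,3], then K [6,4], then M [7,5], then K [8,7], then J [9,10], then K [10,11], then J [11,13], then J [13,14]; all 10 characters appear in both, in order. Since dp[15][14] = 10, nothing longer is possible.

10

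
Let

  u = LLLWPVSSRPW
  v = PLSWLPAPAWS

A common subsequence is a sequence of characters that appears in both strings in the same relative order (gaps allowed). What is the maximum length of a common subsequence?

Let dp[i][j] be the LCS length of the first i characters of u and the first j characters of v. dp[i][j] = dp[i-1][j-1]+1 when the i-th and j-th characters match, else max(dp[i-1][j], dp[i][j-1]).
    ·  P  L  S  W  L  P  A  P  A  W  S
 ·  0  0  0  0  0  0  0  0  0  0  0  0
 L  0  0  1  1  1  1  1  1  1  1  1  1
 L  0  0  1  1  1  2  2  2  2  2  2  2
 L  0  0  1  1  1  2  2  2  2  2  2  2
 W  0  0  1  1  2  2  2  2  2  2  3  3
 P  0  1  1  1  2  2  3  3  3  3  3  3
 V  0  1  1  1  2  2  3  3  3  3  3  3
 S  0  1  1  2  2  2  3  3  3  3  3  4
 S  0  1  1  2  2  2  3  3  3  3  3  4
 R  0  1  1  2  2  2  3  3  3  3  3  4
 P  0  1  1  2  2  2  3  3  4  4  4  4
 W  0  1  1  2  3  3  3  3  4  4  5  5
dp[11][11] = 5. One LCS (by backtracking along matches): LLPPW.

5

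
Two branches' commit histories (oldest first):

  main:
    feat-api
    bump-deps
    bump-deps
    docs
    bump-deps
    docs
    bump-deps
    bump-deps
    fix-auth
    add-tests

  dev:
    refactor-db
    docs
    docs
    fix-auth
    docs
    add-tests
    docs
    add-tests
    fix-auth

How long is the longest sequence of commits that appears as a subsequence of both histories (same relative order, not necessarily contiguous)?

4

One common subsequence of length 4: docs at main[4]=dev[2]; then docs at main[6]=dev[3]; then fix-auth at main[9]=dev[4]; then add-tests at main[10]=dev[8]. The LCS DP gives dp[10][9] = 4, so this is optimal.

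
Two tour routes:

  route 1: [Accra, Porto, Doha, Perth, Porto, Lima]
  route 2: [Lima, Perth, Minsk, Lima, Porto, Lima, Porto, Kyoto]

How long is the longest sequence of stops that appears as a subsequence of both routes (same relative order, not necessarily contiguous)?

Taking Perth at route 1[4]=route 2[2] → Porto at route 1[5]=route 2[5] → Lima at route 1[6]=route 2[6] gives a common subsequence of length 3, and the DP table's final entry dp[6][8] is also 3, so no common subsequence is longer.

3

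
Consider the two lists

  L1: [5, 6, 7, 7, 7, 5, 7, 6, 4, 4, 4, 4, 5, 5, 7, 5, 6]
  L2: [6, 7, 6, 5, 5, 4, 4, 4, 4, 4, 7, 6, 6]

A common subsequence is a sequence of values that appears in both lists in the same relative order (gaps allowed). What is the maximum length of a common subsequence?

9

Taking 6 (L1 #2, L2 #1), 7 (L1 #3, L2 #2), 5 (L1 #6, L2 #5), 4 (L1 #9, L2 #7), 4 (L1 #10, L2 #8), 4 (L1 #11, L2 #9), 4 (L1 #12, L2 #10), 7 (L1 #15, L2 #11), 6 (L1 #17, L2 #13) gives a common subsequence of length 9. Since dp[17][13] = 9, nothing longer is possible.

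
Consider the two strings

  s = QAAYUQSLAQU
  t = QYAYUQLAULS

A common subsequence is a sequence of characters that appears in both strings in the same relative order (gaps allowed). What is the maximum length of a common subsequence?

8

Let dp[i][j] be the LCS length of the first i characters of s and the first j characters of t. dp[i][j] = dp[i-1][j-1]+1 when the i-th and j-th characters match, else max(dp[i-1][j], dp[i][j-1]).
    ·  Q  Y  A  Y  U  Q  L  A  U  L  S
 ·  0  0  0  0  0  0  0  0  0  0  0  0
 Q  0  1  1  1  1  1  1  1  1  1  1  1
 A  0  1  1  2  2  2  2  2  2  2  2  2
 A  0  1  1  2  2  2  2  2  3  3  3  3
 Y  0  1  2  2  3  3  3  3  3  3  3  3
 U  0  1  2  2  3  4  4  4  4  4  4  4
 Q  0  1  2  2  3  4  5  5  5  5  5  5
 S  0  1  2  2  3  4  5  5  5  5  5  6
 L  0  1  2  2  3  4  5  6  6  6  6  6
 A  0  1  2  3  3  4  5  6  7  7  7  7
 Q  0  1  2  3  3  4  5  6  7  7  7  7
 U  0  1  2  3  3  4  5  6  7  8  8  8
dp[11][11] = 8. One LCS (by backtracking along matches): QAYUQLAU.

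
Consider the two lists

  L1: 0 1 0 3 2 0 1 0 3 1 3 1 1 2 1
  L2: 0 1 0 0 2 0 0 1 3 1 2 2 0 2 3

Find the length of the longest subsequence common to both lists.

Taking 0 at L1[1]=L2[1], 1 at L1[2]=L2[2], 0 at L1[3]=L2[4], 2 at L1[5]=L2[5], 0 at L1[6]=L2[6], 0 at L1[8]=L2[7], 1 at L1[10]=L2[8], 3 at L1[11]=L2[9], 1 at L1[12]=L2[10], 2 at L1[14]=L2[14] gives a common subsequence of length 10. Since dp[15][15] = 10, nothing longer is possible.

10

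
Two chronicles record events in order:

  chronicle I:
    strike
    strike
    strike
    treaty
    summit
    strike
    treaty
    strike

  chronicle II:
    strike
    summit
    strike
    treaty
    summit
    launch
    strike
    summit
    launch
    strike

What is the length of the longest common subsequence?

6

Match strike (chronicle I #1, chronicle II #1), strike (chronicle I #3, chronicle II #3), treaty (chronicle I #4, chronicle II #4), summit (chronicle I #5, chronicle II #5), strike (chronicle I #6, chronicle II #7), strike (chronicle I #8, chronicle II #10) — 6 events in the same relative order in both, and the DP table's final entry dp[8][10] is also 6, so no common subsequence is longer.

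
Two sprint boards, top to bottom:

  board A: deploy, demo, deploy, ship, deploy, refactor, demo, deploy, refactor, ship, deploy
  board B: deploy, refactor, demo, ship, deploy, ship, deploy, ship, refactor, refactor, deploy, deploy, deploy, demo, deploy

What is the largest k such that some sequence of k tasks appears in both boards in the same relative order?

One common subsequence of length 8: deploy at board A[1]=board B[1] → demo at board A[2]=board B[3] → deploy at board A[3]=board B[5] → ship at board A[4]=board B[6] → deploy at board A[5]=board B[7] → refactor at board A[6]=board B[10] → demo at board A[7]=board B[14] → deploy at board A[11]=board B[15]. Since dp[11][15] = 8, nothing longer is possible.

8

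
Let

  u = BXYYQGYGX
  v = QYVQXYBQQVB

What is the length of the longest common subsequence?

One common subsequence of length 3: X at u[2]=v[5] → Y at u[3]=v[6] → Q at u[5]=v[9], and the DP table's final entry dp[9][11] is also 3, so no common subsequence is longer.

3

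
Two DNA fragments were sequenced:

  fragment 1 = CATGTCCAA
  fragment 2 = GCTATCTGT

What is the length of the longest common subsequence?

Match C [1,2], A [2,4], T [3,7], G [4,8], T [5,9] — 5 bases in the same relative order in both. Since dp[9][9] = 5, nothing longer is possible.

5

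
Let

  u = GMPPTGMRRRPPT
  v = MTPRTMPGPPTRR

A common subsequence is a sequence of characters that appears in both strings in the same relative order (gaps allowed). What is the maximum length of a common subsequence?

Match M at u[2]=v[1]; then P at u[3]=v[3]; then P at u[4]=v[7]; then G at u[6]=v[8]; then P at u[11]=v[9]; then P at u[12]=v[10]; then T at u[13]=v[11] — 7 characters in the same relative order in both, and the DP table's final entry dp[13][13] is also 7, so no common subsequence is longer.

7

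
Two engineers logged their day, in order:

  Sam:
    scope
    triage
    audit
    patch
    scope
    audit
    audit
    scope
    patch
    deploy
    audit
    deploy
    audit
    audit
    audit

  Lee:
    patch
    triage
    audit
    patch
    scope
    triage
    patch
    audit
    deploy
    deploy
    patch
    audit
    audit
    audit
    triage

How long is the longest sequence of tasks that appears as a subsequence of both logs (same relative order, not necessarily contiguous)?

Match triage (Sam #2, Lee #2), then audit (Sam #3, Lee #3), then patch (Sam #4, Lee #4), then scope (Sam #5, Lee #5), then audit (Sam #7, Lee #8), then deploy (Sam #10, Lee #9), then deploy (Sam #12, Lee #10), then audit (Sam #13, Lee #12), then audit (Sam #14, Lee #13), then audit (Sam #15, Lee #14) — 10 tasks in the same relative order in both, and the DP table's final entry dp[15][15] is also 10, so no common subsequence is longer.

10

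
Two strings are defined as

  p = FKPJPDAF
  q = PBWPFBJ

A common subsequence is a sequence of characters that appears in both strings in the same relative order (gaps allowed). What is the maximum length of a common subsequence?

Pick P (p #3, q #1); then P (p #5, q #4); then F (p #8, q #5); all 3 characters appear in both, in order. dp[8][7] = 3 confirms this is the maximum.

3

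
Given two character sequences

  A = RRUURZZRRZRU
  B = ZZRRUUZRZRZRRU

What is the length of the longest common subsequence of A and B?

10

One common subsequence of length 10: R [1,3] → R [2,4] → U [3,5] → U [4,6] → R [5,8] → Z [6,9] → Z [7,11] → R [9,12] → R [11,13] → U [12,14]. dp[12][14] = 10 confirms this is the maximum.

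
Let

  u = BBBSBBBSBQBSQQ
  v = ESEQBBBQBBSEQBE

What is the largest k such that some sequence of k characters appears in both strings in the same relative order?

One common subsequence of length 8: B at u[1]=v[5], B at u[2]=v[6], B at u[3]=v[7], B at u[6]=v[9], B at u[7]=v[10], S at u[8]=v[11], Q at u[10]=v[13], B at u[11]=v[14]. The LCS DP gives dp[14][15] = 8, so this is optimal.

8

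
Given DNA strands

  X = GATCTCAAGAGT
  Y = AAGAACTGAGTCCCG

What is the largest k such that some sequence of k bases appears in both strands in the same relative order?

Match G (X #1, Y #3) → A (X #2, Y #5) → C (X #4, Y #6) → T (X #5, Y #7) → G (X #9, Y #8) → A (X #10, Y #9) → G (X #11, Y #10) → T (X #12, Y #11) — 8 bases in the same relative order in both. Since dp[12][15] = 8, nothing longer is possible.

8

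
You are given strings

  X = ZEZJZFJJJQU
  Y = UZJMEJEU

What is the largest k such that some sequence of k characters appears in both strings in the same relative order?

4

One common subsequence of length 4: Z [1,2], E [2,5], J [4,6], U [11,8]. Since dp[11][8] = 4, nothing longer is possible.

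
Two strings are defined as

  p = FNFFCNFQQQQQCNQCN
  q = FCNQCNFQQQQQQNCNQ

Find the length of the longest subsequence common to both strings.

Pick F [1,1]; then N [2,3]; then C [5,5]; then N [6,6]; then F [7,7]; then Q [8,9]; then Q [9,10]; then Q [10,11]; then Q [11,12]; then Q [12,13]; then C [13,15]; then N [14,16]; then Q [15,17]; all 13 characters appear in both, in order. Since dp[17][17] = 13, nothing longer is possible.

13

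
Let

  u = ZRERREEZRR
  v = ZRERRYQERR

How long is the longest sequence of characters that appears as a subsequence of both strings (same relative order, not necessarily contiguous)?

8

Let dp[i][j] be the LCS length of the first i characters of u and the first j characters of v. dp[i][j] = dp[i-1][j-1]+1 when the i-th and j-th characters match, else max(dp[i-1][j], dp[i][j-1]).
    ·  Z  R  E  R  R  Y  Q  E  R  R
 ·  0  0  0  0  0  0  0  0  0  0  0
 Z  0  1  1  1  1  1  1  1  1  1  1
 R  0  1  2  2  2  2  2  2  2  2  2
 E  0  1  2  3  3  3  3  3  3  3  3
 R  0  1  2  3  4  4  4  4  4  4  4
 R  0  1  2  3  4  5  5  5  5  5  5
 E  0  1  2  3  4  5  5  5  6  6  6
 E  0  1  2  3  4  5  5  5  6  6  6
 Z  0  1  2  3  4  5  5  5  6  6  6
 R  0  1  2  3  4  5  5  5  6  7  7
 R  0  1  2  3  4  5  5  5  6  7  8
dp[10][10] = 8. One LCS (by backtracking along matches): ZRERRERR.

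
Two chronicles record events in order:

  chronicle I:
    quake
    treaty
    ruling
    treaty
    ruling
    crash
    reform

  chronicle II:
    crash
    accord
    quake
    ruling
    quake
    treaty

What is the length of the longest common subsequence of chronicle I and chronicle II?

Taking quake (chronicle I #1, chronicle II #3) → ruling (chronicle I #3, chronicle II #4) → treaty (chronicle I #4, chronicle II #6) gives a common subsequence of length 3. The LCS DP gives dp[7][6] = 3, so this is optimal.

3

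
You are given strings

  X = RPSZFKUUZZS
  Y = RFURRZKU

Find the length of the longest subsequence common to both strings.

Let dp[i][j] be the LCS length of the first i characters of X and the first j characters of Y. dp[i][j] = dp[i-1][j-1]+1 when the i-th and j-th characters match, else max(dp[i-1][j], dp[i][j-1]).
    ·  R  F  U  R  R  Z  K  U
 ·  0  0  0  0  0  0  0  0  0
 R  0  1  1  1  1  1  1  1  1
 P  0  1  1  1  1  1  1  1  1
 S  0  1  1  1  1  1  1  1  1
 Z  0  1  1  1  1  1  2  2  2
 F  0  1  2  2  2  2  2  2  2
 K  0  1  2  2  2  2  2  3  3
 U  0  1  2  3  3  3  3  3  4
 U  0  1  2  3  3  3  3  3  4
 Z  0  1  2  3  3  3  4  4  4
 Z  0  1  2  3  3  3  4  4  4
 S  0  1  2  3  3  3  4  4  4
dp[11][8] = 4. One LCS (by backtracking along matches): RZKU.

4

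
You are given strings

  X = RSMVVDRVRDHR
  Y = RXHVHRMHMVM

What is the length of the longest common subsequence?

4

Let dp[i][j] be the LCS length of the first i characters of X and the first j characters of Y. dp[i][j] = dp[i-1][j-1]+1 when the i-th and j-th characters match, else max(dp[i-1][j], dp[i][j-1]).
    ·  R  X  H  V  H  R  M  H  M  V  M
 ·  0  0  0  0  0  0  0  0  0  0  0  0
 R  0  1  1  1  1  1  1  1  1  1  1  1
 S  0  1  1  1  1  1  1  1  1  1  1  1
 M  0  1  1  1  1  1  1  2  2  2  2  2
 V  0  1  1  1  2  2  2  2  2  2  3  3
 V  0  1  1  1  2  2  2  2  2  2  3  3
 D  0  1  1  1  2  2  2  2  2  2  3  3
 R  0  1  1  1  2  2  3  3  3  3  3  3
 V  0  1  1  1  2  2  3  3  3  3  4  4
 R  0  1  1  1  2  2  3  3  3  3  4  4
 D  0  1  1  1  2  2  3  3  3  3  4  4
 H  0  1  1  2  2  3  3  3  4  4  4  4
 R  0  1  1  2  2  3  4  4  4  4  4  4
dp[12][11] = 4. One LCS (by backtracking along matches): RVRV.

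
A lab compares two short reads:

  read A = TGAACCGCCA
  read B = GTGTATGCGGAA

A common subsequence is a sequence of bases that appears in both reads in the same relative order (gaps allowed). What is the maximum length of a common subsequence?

Match T (read A #1, read B #2), G (read A #2, read B #3), A (read A #3, read B #5), C (read A #5, read B #8), G (read A #7, read B #10), A (read A #10, read B #12) — 6 bases in the same relative order in both. dp[10][12] = 6 confirms this is the maximum.

6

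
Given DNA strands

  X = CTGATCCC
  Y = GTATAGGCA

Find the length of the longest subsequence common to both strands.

4

Pick T [2,2] → A [4,3] → T [5,4] → C [6,8]; all 4 bases appear in both, in order. Since dp[8][9] = 4, nothing longer is possible.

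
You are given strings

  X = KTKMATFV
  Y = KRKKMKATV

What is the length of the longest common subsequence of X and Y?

Let dp[i][j] be the LCS length of the first i characters of X and the first j characters of Y. dp[i][j] = dp[i-1][j-1]+1 when the i-th and j-th characters match, else max(dp[i-1][j], dp[i][j-1]).
    ·  K  R  K  K  M  K  A  T  V
 ·  0  0  0  0  0  0  0  0  0  0
 K  0  1  1  1  1  1  1  1  1  1
 T  0  1  1  1  1  1  1  1  2  2
 K  0  1  1  2  2  2  2  2  2  2
 M  0  1  1  2  2  3  3  3  3  3
 A  0  1  1  2  2  3  3  4  4  4
 T  0  1  1  2  2  3  3  4  5  5
 F  0  1  1  2  2  3  3  4  5  5
 V  0  1  1  2  2  3  3  4  5  6
dp[8][9] = 6. One LCS (by backtracking along matches): KKMATV.

6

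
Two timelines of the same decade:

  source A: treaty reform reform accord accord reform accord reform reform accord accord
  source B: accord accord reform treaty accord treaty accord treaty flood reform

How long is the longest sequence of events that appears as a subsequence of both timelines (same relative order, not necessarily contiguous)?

One common subsequence of length 5: accord [4,1] → accord [5,2] → reform [6,3] → accord [7,7] → reform [9,10]. The LCS DP gives dp[11][10] = 5, so this is optimal.

5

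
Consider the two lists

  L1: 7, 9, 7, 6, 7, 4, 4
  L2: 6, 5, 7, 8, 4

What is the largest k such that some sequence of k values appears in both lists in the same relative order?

3

One common subsequence of length 3: 6 at L1[4]=L2[1], then 7 at L1[5]=L2[3], then 4 at L1[7]=L2[5]. The LCS DP gives dp[7][5] = 3, so this is optimal.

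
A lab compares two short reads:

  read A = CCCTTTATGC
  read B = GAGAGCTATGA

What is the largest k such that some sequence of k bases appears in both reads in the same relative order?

5

Let dp[i][j] be the LCS length of the first i bases of read A and the first j bases of read B. dp[i][j] = dp[i-1][j-1]+1 when the i-th and j-th bases match, else max(dp[i-1][j], dp[i][j-1]).
    ·  G  A  G  A  G  C  T  A  T  G  A
 ·  0  0  0  0  0  0  0  0  0  0  0  0
 C  0  0  0  0  0  0  1  1  1  1  1  1
 C  0  0  0  0  0  0  1  1  1  1  1  1
 C  0  0  0  0  0  0  1  1  1  1  1  1
 T  0  0  0  0  0  0  1  2  2  2  2  2
 T  0  0  0  0  0  0  1  2  2  3  3  3
 T  0  0  0  0  0  0  1  2  2  3  3  3
 A  0  0  1  1  1  1  1  2  3  3  3  4
 T  0  0  1  1  1  1  1  2  3  4  4  4
 G  0  1  1  2  2  2  2  2  3  4  5  5
 C  0  1  1  2  2  2  3  3  3  4  5  5
dp[10][11] = 5. One LCS (by backtracking along matches): CTATG.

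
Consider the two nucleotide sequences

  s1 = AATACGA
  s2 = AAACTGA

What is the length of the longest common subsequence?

6

Let dp[i][j] be the LCS length of the first i bases of s1 and the first j bases of s2. dp[i][j] = dp[i-1][j-1]+1 when the i-th and j-th bases match, else max(dp[i-1][j], dp[i][j-1]).
    ·  A  A  A  C  T  G  A
 ·  0  0  0  0  0  0  0  0
 A  0  1  1  1  1  1  1  1
 A  0  1  2  2  2  2  2  2
 T  0  1  2  2  2  3  3  3
 A  0  1  2  3  3  3  3  4
 C  0  1  2  3  4  4  4  4
 G  0  1  2  3  4  4  5  5
 A  0  1  2  3  4  4  5  6
dp[7][7] = 6. One LCS (by backtracking along matches): AAACGA.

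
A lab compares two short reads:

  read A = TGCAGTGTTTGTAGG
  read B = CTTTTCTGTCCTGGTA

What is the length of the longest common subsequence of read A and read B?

Taking T at read A[1]=read B[5]; then C at read A[3]=read B[6]; then T at read A[6]=read B[7]; then G at read A[7]=read B[8]; then T at read A[8]=read B[9]; then T at read A[9]=read B[12]; then G at read A[11]=read B[14]; then T at read A[12]=read B[15]; then A at read A[13]=read B[16] gives a common subsequence of length 9. The LCS DP gives dp[15][16] = 9, so this is optimal.

9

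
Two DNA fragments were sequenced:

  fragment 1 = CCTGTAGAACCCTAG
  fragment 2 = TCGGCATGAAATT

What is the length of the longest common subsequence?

Pick C (fragment 1 #1, fragment 2 #2) → C (fragment 1 #2, fragment 2 #5) → T (fragment 1 #3, fragment 2 #7) → G (fragment 1 #4, fragment 2 #8) → A (fragment 1 #6, fragment 2 #9) → A (fragment 1 #8, fragment 2 #10) → A (fragment 1 #9, fragment 2 #11) → T (fragment 1 #13, fragment 2 #13); all 8 bases appear in both, in order. The LCS DP gives dp[15][13] = 8, so this is optimal.

8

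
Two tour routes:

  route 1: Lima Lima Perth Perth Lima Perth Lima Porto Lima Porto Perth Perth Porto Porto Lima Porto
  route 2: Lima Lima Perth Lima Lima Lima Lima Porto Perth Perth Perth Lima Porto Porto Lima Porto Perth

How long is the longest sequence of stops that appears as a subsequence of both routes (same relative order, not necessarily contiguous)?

13

One common subsequence of length 13: Lima at route 1[1]=route 2[1], Lima at route 1[2]=route 2[2], Perth at route 1[3]=route 2[3], Lima at route 1[5]=route 2[5], Lima at route 1[7]=route 2[6], Lima at route 1[9]=route 2[7], Porto at route 1[10]=route 2[8], Perth at route 1[11]=route 2[10], Perth at route 1[12]=route 2[11], Porto at route 1[13]=route 2[13], Porto at route 1[14]=route 2[14], Lima at route 1[15]=route 2[15], Porto at route 1[16]=route 2[16]. Since dp[16][17] = 13, nothing longer is possible.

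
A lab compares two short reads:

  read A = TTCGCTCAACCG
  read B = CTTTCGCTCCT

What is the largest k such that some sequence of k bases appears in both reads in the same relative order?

8

Let dp[i][j] be the LCS length of the first i bases of read A and the first j bases of read B. dp[i][j] = dp[i-1][j-1]+1 when the i-th and j-th bases match, else max(dp[i-1][j], dp[i][j-1]).
    ·  C  T  T  T  C  G  C  T  C  C  T
 ·  0  0  0  0  0  0  0  0  0  0  0  0
 T  0  0  1  1  1  1  1  1  1  1  1  1
 T  0  0  1  2  2  2  2  2  2  2  2  2
 C  0  1  1  2  2  3  3  3  3  3  3  3
 G  0  1  1  2  2  3  4  4  4  4  4  4
 C  0  1  1  2  2  3  4  5  5  5  5  5
 T  0  1  2  2  3  3  4  5  6  6  6  6
 C  0  1  2  2  3  4  4  5  6  7  7  7
 A  0  1  2  2  3  4  4  5  6  7  7  7
 A  0  1  2  2  3  4  4  5  6  7  7  7
 C  0  1  2  2  3  4  4  5  6  7  8  8
 C  0  1  2  2  3  4  4  5  6  7  8  8
 G  0  1  2  2  3  4  5  5  6  7  8  8
dp[12][11] = 8. One LCS (by backtracking along matches): TTCGCTCC.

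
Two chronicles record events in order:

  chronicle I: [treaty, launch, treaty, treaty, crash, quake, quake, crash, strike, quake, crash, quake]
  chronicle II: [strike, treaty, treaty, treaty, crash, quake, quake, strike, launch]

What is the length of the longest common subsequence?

7

One common subsequence of length 7: treaty [1,2], treaty [3,3], treaty [4,4], crash [5,5], quake [6,6], quake [7,7], strike [9,8], and the DP table's final entry dp[12][9] is also 7, so no common subsequence is longer.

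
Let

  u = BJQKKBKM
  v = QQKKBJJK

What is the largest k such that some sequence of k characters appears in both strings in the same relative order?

Let dp[i][j] be the LCS length of the first i characters of u and the first j characters of v. dp[i][j] = dp[i-1][j-1]+1 when the i-th and j-th characters match, else max(dp[i-1][j], dp[i][j-1]).
    ·  Q  Q  K  K  B  J  J  K
 ·  0  0  0  0  0  0  0  0  0
 B  0  0  0  0  0  1  1  1  1
 J  0  0  0  0  0  1  2  2  2
 Q  0  1  1  1  1  1  2  2  2
 K  0  1  1  2  2  2  2  2  3
 K  0  1  1  2  3  3  3  3  3
 B  0  1  1  2  3  4  4  4  4
 K  0  1  1  2  3  4  4  4  5
 M  0  1  1  2  3  4  4  4  5
dp[8][8] = 5. One LCS (by backtracking along matches): QKKBK.

5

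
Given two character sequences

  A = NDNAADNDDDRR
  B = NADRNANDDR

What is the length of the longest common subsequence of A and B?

Let dp[i][j] be the LCS length of the first i characters of A and the first j characters of B. dp[i][j] = dp[i-1][j-1]+1 when the i-th and j-th characters match, else max(dp[i-1][j], dp[i][j-1]).
    ·  N  A  D  R  N  A  N  D  D  R
 ·  0  0  0  0  0  0  0  0  0  0  0
 N  0  1  1  1  1  1  1  1  1  1  1
 D  0  1  1  2  2  2  2  2  2  2  2
 N  0  1  1  2  2  3  3  3  3  3  3
 A  0  1  2  2  2  3  4  4  4  4  4
 A  0  1  2  2  2  3  4  4  4  4  4
 D  0  1  2  3  3  3  4  4  5  5  5
 N  0  1  2  3  3  4  4  5  5  5  5
 D  0  1  2  3  3  4  4  5  6  6  6
 D  0  1  2  3  3  4  4  5  6  7  7
 D  0  1  2  3  3  4  4  5  6  7  7
 R  0  1  2  3  4  4  4  5  6  7  8
 R  0  1  2  3  4  4  4  5  6  7  8
dp[12][10] = 8. One LCS (by backtracking along matches): NDNANDDR.

8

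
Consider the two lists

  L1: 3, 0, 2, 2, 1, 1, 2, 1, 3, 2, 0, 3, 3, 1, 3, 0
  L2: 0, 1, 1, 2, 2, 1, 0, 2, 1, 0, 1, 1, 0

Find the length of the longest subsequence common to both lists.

One common subsequence of length 9: 0 at L1[2]=L2[1]; then 2 at L1[3]=L2[4]; then 2 at L1[4]=L2[5]; then 1 at L1[5]=L2[6]; then 2 at L1[7]=L2[8]; then 1 at L1[8]=L2[9]; then 0 at L1[11]=L2[10]; then 1 at L1[14]=L2[12]; then 0 at L1[16]=L2[13]. Since dp[16][13] = 9, nothing longer is possible.

9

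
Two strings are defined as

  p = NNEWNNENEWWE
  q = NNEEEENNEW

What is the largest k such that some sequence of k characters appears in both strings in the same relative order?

Let dp[i][j] be the LCS length of the first i characters of p and the first j characters of q. dp[i][j] = dp[i-1][j-1]+1 when the i-th and j-th characters match, else max(dp[i-1][j], dp[i][j-1]).
    ·  N  N  E  E  E  E  N  N  E  W
 ·  0  0  0  0  0  0  0  0  0  0  0
 N  0  1  1  1  1  1  1  1  1  1  1
 N  0  1  2  2  2  2  2  2  2  2  2
 E  0  1  2  3  3  3  3  3  3  3  3
 W  0  1  2  3  3  3  3  3  3  3  4
 N  0  1  2  3  3  3  3  4  4  4  4
 N  0  1  2  3  3  3  3  4  5  5  5
 E  0  1  2  3  4  4  4  4  5  6  6
 N  0  1  2  3  4  4  4  5  5  6  6
 E  0  1  2  3  4  5  5  5  5  6  6
 W  0  1  2  3  4  5  5  5  5  6  7
 W  0  1  2  3  4  5  5  5  5  6  7
 E  0  1  2  3  4  5  6  6  6  6  7
dp[12][10] = 7. One LCS (by backtracking along matches): NNENNEW.

7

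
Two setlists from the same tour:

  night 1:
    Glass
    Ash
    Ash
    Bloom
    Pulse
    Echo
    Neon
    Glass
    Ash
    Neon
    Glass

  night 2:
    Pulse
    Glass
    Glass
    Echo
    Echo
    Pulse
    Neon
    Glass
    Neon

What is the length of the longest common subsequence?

5

One common subsequence of length 5: Glass at night 1[1]=night 2[3], then Pulse at night 1[5]=night 2[6], then Neon at night 1[7]=night 2[7], then Glass at night 1[8]=night 2[8], then Neon at night 1[10]=night 2[9], and the DP table's final entry dp[11][9] is also 5, so no common subsequence is longer.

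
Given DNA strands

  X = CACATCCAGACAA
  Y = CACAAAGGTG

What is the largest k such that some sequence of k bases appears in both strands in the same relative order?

6

Let dp[i][j] be the LCS length of the first i bases of X and the first j bases of Y. dp[i][j] = dp[i-1][j-1]+1 when the i-th and j-th bases match, else max(dp[i-1][j], dp[i][j-1]).
    ·  C  A  C  A  A  A  G  G  T  G
 ·  0  0  0  0  0  0  0  0  0  0  0
 C  0  1  1  1  1  1  1  1  1  1  1
 A  0  1  2  2  2  2  2  2  2  2  2
 C  0  1  2  3  3  3  3  3  3  3  3
 A  0  1  2  3  4  4  4  4  4  4  4
 T  0  1  2  3  4  4  4  4  4  5  5
 C  0  1  2  3  4  4  4  4  4  5  5
 C  0  1  2  3  4  4  4  4  4  5  5
 A  0  1  2  3  4  5  5  5  5  5  5
 G  0  1  2  3  4  5  5  6  6  6  6
 A  0  1  2  3  4  5  6  6  6  6  6
 C  0  1  2  3  4  5  6  6  6  6  6
 A  0  1  2  3  4  5  6  6  6  6  6
 A  0  1  2  3  4  5  6  6  6  6  6
dp[13][10] = 6. One LCS (by backtracking along matches): CACATG.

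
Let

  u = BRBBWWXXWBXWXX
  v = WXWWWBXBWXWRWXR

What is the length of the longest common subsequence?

8

One common subsequence of length 8: W (u #5, v #3); then W (u #6, v #4); then W (u #9, v #5); then B (u #10, v #6); then X (u #11, v #7); then W (u #12, v #9); then X (u #13, v #10); then X (u #14, v #14). dp[14][15] = 8 confirms this is the maximum.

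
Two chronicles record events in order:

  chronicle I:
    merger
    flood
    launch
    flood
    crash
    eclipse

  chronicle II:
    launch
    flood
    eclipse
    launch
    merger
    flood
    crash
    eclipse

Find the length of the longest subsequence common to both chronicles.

Taking flood at chronicle I[2]=chronicle II[2]; then launch at chronicle I[3]=chronicle II[4]; then flood at chronicle I[4]=chronicle II[6]; then crash at chronicle I[5]=chronicle II[7]; then eclipse at chronicle I[6]=chronicle II[8] gives a common subsequence of length 5. The LCS DP gives dp[6][8] = 5, so this is optimal.

5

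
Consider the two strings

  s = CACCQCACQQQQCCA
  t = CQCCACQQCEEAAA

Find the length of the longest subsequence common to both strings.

9

Match C [1,1], C [4,3], C [6,4], A [7,5], C [8,6], Q [11,7], Q [12,8], C [13,9], A [15,14] — 9 characters in the same relative order in both. dp[15][14] = 9 confirms this is the maximum.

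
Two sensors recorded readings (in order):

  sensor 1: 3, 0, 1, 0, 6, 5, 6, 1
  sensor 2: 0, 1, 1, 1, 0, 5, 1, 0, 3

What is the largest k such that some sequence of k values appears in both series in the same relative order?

Let dp[i][j] be the LCS length of the first i values of sensor 1 and the first j values of sensor 2. dp[i][j] = dp[i-1][j-1]+1 when the i-th and j-th values match, else max(dp[i-1][j], dp[i][j-1]).
    ·  0  1  1  1  0  5  1  0  3
 ·  0  0  0  0  0  0  0  0  0  0
 3  0  0  0  0  0  0  0  0  0  1
 0  0  1  1  1  1  1  1  1  1  1
 1  0  1  2  2  2  2  2  2  2  2
 0  0  1  2  2  2  3  3  3  3  3
 6  0  1  2  2  2  3  3  3  3  3
 5  0  1  2  2  2  3  4  4  4  4
 6  0  1  2  2  2  3  4  4  4  4
 1  0  1  2  3  3  3  4  5  5  5
dp[8][9] = 5. One LCS (by backtracking along matches): 0, 1, 0, 5, 1.

5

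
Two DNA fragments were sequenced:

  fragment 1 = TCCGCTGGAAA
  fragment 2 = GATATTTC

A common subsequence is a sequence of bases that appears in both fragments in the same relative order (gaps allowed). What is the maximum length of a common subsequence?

Let dp[i][j] be the LCS length of the first i bases of fragment 1 and the first j bases of fragment 2. dp[i][j] = dp[i-1][j-1]+1 when the i-th and j-th bases match, else max(dp[i-1][j], dp[i][j-1]).
    ·  G  A  T  A  T  T  T  C
 ·  0  0  0  0  0  0  0  0  0
 T  0  0  0  1  1  1  1  1  1
 C  0  0  0  1  1  1  1  1  2
 C  0  0  0  1  1  1  1  1  2
 G  0  1  1  1  1  1  1  1  2
 C  0  1  1  1  1  1  1  1  2
 T  0  1  1  2  2  2  2  2  2
 G  0  1  1  2  2  2  2  2  2
 G  0  1  1  2  2  2  2  2  2
 A  0  1  2  2  3  3  3  3  3
 A  0  1  2  2  3  3  3  3  3
 A  0  1  2  2  3  3  3  3  3
dp[11][8] = 3. One LCS (by backtracking along matches): GTA.

3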